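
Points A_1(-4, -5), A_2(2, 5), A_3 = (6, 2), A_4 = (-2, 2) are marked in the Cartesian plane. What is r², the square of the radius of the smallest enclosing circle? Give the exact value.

The minimum enclosing circle of a finite set is fixed by two of the points (as a diameter) or three (as a circumcircle).
The minimum enclosing circle is determined by three boundary points: A_1, A_2, A_3.
Their circumcentre is (37/58, -57/58) with r² = 63325/1682.
The farthest remaining point A_4 is at distance² 26669/1682 ≤ 63325/1682.

63325/1682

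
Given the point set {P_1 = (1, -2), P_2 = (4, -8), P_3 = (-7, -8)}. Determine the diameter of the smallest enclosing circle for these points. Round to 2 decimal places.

11.18

Side lengths²: P_1P_2² = 45, P_1P_3² = 100, P_2P_3² = 121.
Since P_2P_3² = 121 < 100 + 45 = 145, the triangle is acute, so the smallest enclosing circle is the circumcircle.
Circumcentre = (-1.5, -7), r² = 31.25.
Diameter = 2r = 2√(31.25) ≈ 11.18.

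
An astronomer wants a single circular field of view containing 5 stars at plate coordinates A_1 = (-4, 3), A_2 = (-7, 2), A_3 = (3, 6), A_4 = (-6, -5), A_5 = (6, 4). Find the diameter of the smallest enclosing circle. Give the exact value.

15

The farthest pair is A_4–A_5 with squared distance 225. The circle on this segment as diameter has centre (0, -0.5) and r² = 225/4 = 56.25.
Check A_1: distance² to centre = 28.25 ≤ 56.25, so it lies inside.
All remaining points lie in this disk, and no smaller disk contains both endpoints, so this is the minimum enclosing circle.
Diameter = 2r = 2√(56.25) = 15.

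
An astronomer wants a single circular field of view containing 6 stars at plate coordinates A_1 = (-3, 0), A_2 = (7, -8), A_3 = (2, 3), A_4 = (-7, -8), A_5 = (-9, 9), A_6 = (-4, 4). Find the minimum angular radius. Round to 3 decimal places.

11.673

By Welzl's lemma the MEC is supported by two points (diametrically opposite) or three points (on a circumcircle).
The farthest pair is A_2–A_5 with squared distance 545. The circle on this segment as diameter has centre (-1, 0.5) and r² = 545/4 = 136.25.
Check A_1: distance² to centre = 4.25 ≤ 136.25, so it lies inside.
All remaining points lie in this disk, and no smaller disk contains both endpoints, so this is the minimum enclosing circle.
r = √(136.25) ≈ 11.673.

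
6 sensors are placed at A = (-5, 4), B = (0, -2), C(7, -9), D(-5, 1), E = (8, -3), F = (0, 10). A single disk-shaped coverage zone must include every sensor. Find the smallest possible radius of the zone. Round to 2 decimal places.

The farthest pair is C–F with squared distance 410. The circle on this segment as diameter has centre (3.5, 0.5) and r² = 410/4 = 102.5.
Check A: distance² to centre = 84.5 ≤ 102.5, so it lies inside.
All remaining points lie in this disk, and no smaller disk contains both endpoints, so this is the minimum enclosing circle.
r = √(102.5) ≈ 10.12.

10.12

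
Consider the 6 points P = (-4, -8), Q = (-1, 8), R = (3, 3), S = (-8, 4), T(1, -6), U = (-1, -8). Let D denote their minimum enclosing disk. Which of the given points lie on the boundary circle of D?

P, Q, U

By Welzl's lemma the MEC is supported by two points (diametrically opposite) or three points (on a circumcircle).
The farthest pair is P–Q with squared distance 265. The circle on this segment as diameter has centre (-2.5, 0) and r² = 265/4 = 66.25.
Check R: distance² to centre = 39.25 ≤ 66.25, so it lies inside.
All remaining points lie in this disk, and no smaller disk contains both endpoints, so this is the minimum enclosing circle.
The points at distance exactly r from the centre are P, Q, U — 3 points.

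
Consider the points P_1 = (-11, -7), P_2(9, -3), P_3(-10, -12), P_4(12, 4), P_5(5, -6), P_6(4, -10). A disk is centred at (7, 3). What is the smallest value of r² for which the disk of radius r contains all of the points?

The required radius is the distance from (7, 3) to the farthest point.
Squared distances: 424, 40, 514, 26, 85, 178.
Maximum is 514, attained at P_3.

514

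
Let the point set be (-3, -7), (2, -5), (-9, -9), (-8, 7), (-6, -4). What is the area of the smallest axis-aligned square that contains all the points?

256

The bounding box has width 11 and height 16.
An axis-aligned square enclosing the set must have side ≥ max(width, height).
So the minimum side is max(11, 16) = 16.
Area = 16² = 256.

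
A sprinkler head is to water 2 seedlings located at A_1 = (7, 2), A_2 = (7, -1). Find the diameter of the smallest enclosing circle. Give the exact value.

The smallest circle enclosing two points has them as diameter endpoints.
Centre = midpoint = (7, 0.5); r² = |A_1A_2|²/4 = 9/4 = 2.25.
Diameter = 2r = 2√(2.25) = 3.

3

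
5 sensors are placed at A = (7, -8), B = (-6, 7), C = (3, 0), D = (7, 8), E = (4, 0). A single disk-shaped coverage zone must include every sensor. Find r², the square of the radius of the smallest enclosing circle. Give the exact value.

A smallest enclosing disk is always determined by at most three of the input points on its boundary.
The minimum enclosing circle is determined by three boundary points: A, B, D.
Their circumcentre is (14/13, 0) with r² = 16745/169.
The farthest remaining point E is at distance² 1444/169 ≤ 16745/169.

16745/169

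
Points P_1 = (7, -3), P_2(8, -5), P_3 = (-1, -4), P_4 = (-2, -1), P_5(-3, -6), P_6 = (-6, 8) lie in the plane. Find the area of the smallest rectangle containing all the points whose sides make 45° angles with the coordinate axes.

175.5

In coordinates u = x + y, v = x − y the rectangle is axis-aligned; the map (x,y)→(u,v) scales areas by 2.
u-values: 4, 3, -5, -3, -9, 2; range = 4 − (-9) = 13.
v-values: 10, 13, 3, -1, 3, -14; range = 13 − (-14) = 27.
Area = (13 × 27) / 2 = 175.5.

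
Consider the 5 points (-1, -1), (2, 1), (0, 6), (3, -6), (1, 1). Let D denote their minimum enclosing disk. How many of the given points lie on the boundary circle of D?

By Welzl's lemma the MEC is supported by two points (diametrically opposite) or three points (on a circumcircle).
The farthest pair is (0, 6)–(3, -6) with squared distance 153. The circle on this segment as diameter has centre (1.5, 0) and r² = 153/4 = 38.25.
Check (-1, -1): distance² to centre = 7.25 ≤ 38.25, so it lies inside.
All remaining points lie in this disk, and no smaller disk contains both endpoints, so this is the minimum enclosing circle.
The points at distance exactly r from the centre are (0, 6), (3, -6) — 2 points.

2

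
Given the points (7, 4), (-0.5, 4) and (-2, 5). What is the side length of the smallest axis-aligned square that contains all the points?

The bounding box has width 9 and height 1.
An axis-aligned square enclosing the set must have side ≥ max(width, height).
So the minimum side is max(9, 1) = 9.

9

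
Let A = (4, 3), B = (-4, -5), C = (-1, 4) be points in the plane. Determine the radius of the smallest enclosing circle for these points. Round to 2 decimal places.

Side lengths²: AB² = 128, AC² = 26, BC² = 90.
Since AB² = 128 ≥ 90 + 26 = 116, the angle opposite AB is not acute, so the smallest enclosing circle has AB as diameter.
Centre = midpoint of AB = (0, -1), r² = 128/4 = 32.
r = √32 ≈ 5.66.

5.66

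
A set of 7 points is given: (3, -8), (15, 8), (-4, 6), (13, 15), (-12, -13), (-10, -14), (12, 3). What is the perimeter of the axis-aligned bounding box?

112

Width = max x − min x = 15 − (-12) = 27.
Height = max y − min y = 15 − (-14) = 29.
Perimeter = 2(27 + 29) = 112.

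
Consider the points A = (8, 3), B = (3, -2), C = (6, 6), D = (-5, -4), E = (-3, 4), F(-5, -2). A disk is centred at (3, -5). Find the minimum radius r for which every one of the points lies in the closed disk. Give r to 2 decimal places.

11.40

The required radius is the distance from (3, -5) to the farthest point.
Squared distances: 89, 9, 130, 65, 117, 73.
Maximum is 130, attained at C.
r = √130 ≈ 11.40.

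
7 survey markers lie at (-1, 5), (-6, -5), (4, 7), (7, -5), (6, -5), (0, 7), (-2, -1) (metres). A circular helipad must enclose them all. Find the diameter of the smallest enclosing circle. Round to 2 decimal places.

The minimum enclosing circle is determined by three boundary points: (-6, -5), (4, 7), (7, -5).
Their circumcentre is (0.5, -0.25) with r² = 64.8125.
The farthest remaining point (6, -5) is at distance² 52.8125 ≤ 64.8125.
Diameter = 2r = 2√(64.8125) ≈ 16.10.

16.10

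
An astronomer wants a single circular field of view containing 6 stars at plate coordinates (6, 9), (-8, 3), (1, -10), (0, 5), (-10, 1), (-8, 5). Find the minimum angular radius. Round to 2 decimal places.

A smallest enclosing disk is always determined by at most three of the input points on its boundary.
The minimum enclosing circle is determined by three boundary points: (6, 9), (1, -10), (-10, 1).
Their circumcentre is (1/3, 1/3) with r² = 965/9.
The farthest remaining point (-8, 5) is at distance² 821/9 ≤ 965/9.
r = √(965/9) ≈ 10.35.

10.35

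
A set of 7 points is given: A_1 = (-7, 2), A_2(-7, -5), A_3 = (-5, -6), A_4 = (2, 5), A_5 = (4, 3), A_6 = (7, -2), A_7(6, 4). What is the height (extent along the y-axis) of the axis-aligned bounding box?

max y = 5, min y = -6, so height = 11.

11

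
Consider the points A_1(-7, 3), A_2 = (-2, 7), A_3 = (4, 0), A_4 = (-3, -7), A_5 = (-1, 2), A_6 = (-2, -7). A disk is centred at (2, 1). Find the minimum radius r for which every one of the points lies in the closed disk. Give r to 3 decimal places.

The required radius is the distance from (2, 1) to the farthest point.
Squared distances: 85, 52, 5, 89, 10, 80.
Maximum is 89, attained at A_4.
r = √89 ≈ 9.434.

9.434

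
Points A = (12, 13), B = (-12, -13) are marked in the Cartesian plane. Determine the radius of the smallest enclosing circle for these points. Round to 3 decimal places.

17.692

The smallest circle enclosing two points has them as diameter endpoints.
Centre = midpoint = (0, 0); r² = |AB|²/4 = 1252/4 = 313.
r = √313 ≈ 17.692.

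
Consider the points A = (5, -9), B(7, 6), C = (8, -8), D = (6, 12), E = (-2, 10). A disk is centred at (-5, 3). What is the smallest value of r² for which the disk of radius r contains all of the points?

290

The required radius is the distance from (-5, 3) to the farthest point.
Squared distances: 244, 153, 290, 202, 58.
Maximum is 290, attained at C.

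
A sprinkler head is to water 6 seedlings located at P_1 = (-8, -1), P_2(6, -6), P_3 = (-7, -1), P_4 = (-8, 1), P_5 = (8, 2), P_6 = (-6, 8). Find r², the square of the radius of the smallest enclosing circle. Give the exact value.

85

By Welzl's lemma the MEC is supported by two points (diametrically opposite) or three points (on a circumcircle).
The farthest pair is P_2–P_6 with squared distance 340. The circle on this segment as diameter has centre (0, 1) and r² = 340/4 = 85.
Check P_1: distance² to centre = 68 ≤ 85, so it lies inside.
All remaining points lie in this disk, and no smaller disk contains both endpoints, so this is the minimum enclosing circle.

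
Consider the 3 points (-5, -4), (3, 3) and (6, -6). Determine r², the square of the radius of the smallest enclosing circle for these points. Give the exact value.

Call the three points A, B, C in the order given.
Side lengths²: AB² = 113, AC² = 125, BC² = 90.
Since AC² = 125 < 113 + 90 = 203, the triangle is acute, so the smallest enclosing circle is the circumcircle.
Circumcentre = (57/62, -167/62), r² = 70625/1922.

70625/1922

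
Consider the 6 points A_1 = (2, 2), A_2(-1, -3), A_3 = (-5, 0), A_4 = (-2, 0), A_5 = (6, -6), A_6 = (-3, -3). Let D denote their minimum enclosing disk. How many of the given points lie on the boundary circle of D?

The farthest pair is A_3–A_5 with squared distance 157. The circle on this segment as diameter has centre (0.5, -3) and r² = 157/4 = 39.25.
Check A_1: distance² to centre = 27.25 ≤ 39.25, so it lies inside.
All remaining points lie in this disk, and no smaller disk contains both endpoints, so this is the minimum enclosing circle.
The points at distance exactly r from the centre are A_3, A_5 — 2 points.

2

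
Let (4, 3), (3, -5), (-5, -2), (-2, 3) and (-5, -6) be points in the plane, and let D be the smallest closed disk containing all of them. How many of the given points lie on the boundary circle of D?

2

A smallest enclosing disk is always determined by at most three of the input points on its boundary.
The farthest pair is (4, 3)–(-5, -6) with squared distance 162. The circle on this segment as diameter has centre (-0.5, -1.5) and r² = 162/4 = 40.5.
Check (3, -5): distance² to centre = 24.5 ≤ 40.5, so it lies inside.
All remaining points lie in this disk, and no smaller disk contains both endpoints, so this is the minimum enclosing circle.
The points at distance exactly r from the centre are (4, 3), (-5, -6) — 2 points.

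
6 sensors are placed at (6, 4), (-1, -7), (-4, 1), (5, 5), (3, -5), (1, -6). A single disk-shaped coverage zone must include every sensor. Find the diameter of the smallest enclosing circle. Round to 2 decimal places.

13.42

A smallest enclosing disk is always determined by at most three of the input points on its boundary.
The farthest pair is (-1, -7)–(5, 5) with squared distance 180. The circle on this segment as diameter has centre (2, -1) and r² = 180/4 = 45.
Check (6, 4): distance² to centre = 41 ≤ 45, so it lies inside.
All remaining points lie in this disk, and no smaller disk contains both endpoints, so this is the minimum enclosing circle.
Diameter = 2r = 2√45 ≈ 13.42.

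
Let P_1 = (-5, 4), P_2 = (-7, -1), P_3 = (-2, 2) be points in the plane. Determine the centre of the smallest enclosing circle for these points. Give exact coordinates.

Side lengths²: P_1P_2² = 29, P_1P_3² = 13, P_2P_3² = 34.
Since P_2P_3² = 34 < 29 + 13 = 42, the triangle is acute, so the smallest enclosing circle is the circumcircle.
Circumcentre = (-183/38, 39/38), r² = 6409/722.
Centre = (-183/38, 39/38).

(-183/38, 39/38)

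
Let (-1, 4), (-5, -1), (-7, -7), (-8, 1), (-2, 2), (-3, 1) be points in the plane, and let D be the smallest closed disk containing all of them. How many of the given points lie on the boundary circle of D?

The farthest pair is (-1, 4)–(-7, -7) with squared distance 157. The circle on this segment as diameter has centre (-4, -1.5) and r² = 157/4 = 39.25.
Check (-5, -1): distance² to centre = 1.25 ≤ 39.25, so it lies inside.
All remaining points lie in this disk, and no smaller disk contains both endpoints, so this is the minimum enclosing circle.
The points at distance exactly r from the centre are (-1, 4), (-7, -7) — 2 points.

2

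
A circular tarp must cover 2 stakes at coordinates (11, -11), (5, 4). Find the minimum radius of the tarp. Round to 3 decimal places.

8.078

The smallest circle enclosing two points has them as diameter endpoints.
Centre = midpoint = (8, -3.5); r² = |(11, -11)−(5, 4)|²/4 = 261/4 = 65.25.
r = √(65.25) ≈ 8.078.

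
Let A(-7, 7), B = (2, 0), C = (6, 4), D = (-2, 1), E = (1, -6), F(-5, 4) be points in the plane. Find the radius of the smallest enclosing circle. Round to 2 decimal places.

By Welzl's lemma the MEC is supported by two points (diametrically opposite) or three points (on a circumcircle).
The minimum enclosing circle is determined by three boundary points: A, C, E.
Their circumcentre is (-83/58, 85/58) with r² = 103685/1682.
The farthest remaining point F is at distance² 32229/1682 ≤ 103685/1682.
r = √(103685/1682) ≈ 7.85.

7.85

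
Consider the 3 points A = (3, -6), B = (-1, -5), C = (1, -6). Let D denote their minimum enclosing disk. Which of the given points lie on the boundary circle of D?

A, B

Side lengths²: AB² = 17, AC² = 4, BC² = 5.
Since AB² = 17 ≥ 5 + 4 = 9, the angle opposite AB is not acute, so the smallest enclosing circle has AB as diameter.
Centre = midpoint of AB = (1, -5.5), r² = 17/4 = 4.25.
The points at distance exactly r from the centre are A, B — 2 points.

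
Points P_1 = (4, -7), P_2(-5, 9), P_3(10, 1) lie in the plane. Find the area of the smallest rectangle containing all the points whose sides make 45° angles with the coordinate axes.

175

In coordinates u = x + y, v = x − y the rectangle is axis-aligned; the map (x,y)→(u,v) scales areas by 2.
u-values: -3, 4, 11; range = 11 − (-3) = 14.
v-values: 11, -14, 9; range = 11 − (-14) = 25.
Area = (14 × 25) / 2 = 175.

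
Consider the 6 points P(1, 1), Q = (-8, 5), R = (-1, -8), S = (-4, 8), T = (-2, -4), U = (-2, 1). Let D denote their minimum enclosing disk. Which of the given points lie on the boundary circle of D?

The minimum enclosing circle of a finite set is fixed by two of the points (as a diameter) or three (as a circumcircle).
The farthest pair is R–S with squared distance 265. The circle on this segment as diameter has centre (-2.5, 0) and r² = 265/4 = 66.25.
Check P: distance² to centre = 13.25 ≤ 66.25, so it lies inside.
All remaining points lie in this disk, and no smaller disk contains both endpoints, so this is the minimum enclosing circle.
The points at distance exactly r from the centre are R, S — 2 points.

R, S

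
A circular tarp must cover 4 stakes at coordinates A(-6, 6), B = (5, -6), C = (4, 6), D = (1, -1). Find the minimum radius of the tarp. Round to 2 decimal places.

The farthest pair is A–B with squared distance 265. The circle on this segment as diameter has centre (-0.5, 0) and r² = 265/4 = 66.25.
Check C: distance² to centre = 56.25 ≤ 66.25, so it lies inside.
All remaining points lie in this disk, and no smaller disk contains both endpoints, so this is the minimum enclosing circle.
r = √(66.25) ≈ 8.14.

8.14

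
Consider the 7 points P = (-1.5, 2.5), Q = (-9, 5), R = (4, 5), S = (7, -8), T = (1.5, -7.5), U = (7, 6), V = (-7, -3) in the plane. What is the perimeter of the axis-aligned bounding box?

60

Width = max x − min x = 7 − (-9) = 16.
Height = max y − min y = 6 − (-8) = 14.
Perimeter = 2(16 + 14) = 60.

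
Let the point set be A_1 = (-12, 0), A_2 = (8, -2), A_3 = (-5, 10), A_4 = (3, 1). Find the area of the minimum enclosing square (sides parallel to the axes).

400

The bounding box has width 20 and height 12.
An axis-aligned square enclosing the set must have side ≥ max(width, height).
So the minimum side is max(20, 12) = 20.
Area = 20² = 400.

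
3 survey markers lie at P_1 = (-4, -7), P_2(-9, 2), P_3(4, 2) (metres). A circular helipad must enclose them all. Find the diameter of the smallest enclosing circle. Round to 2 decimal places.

13.78

Side lengths²: P_1P_2² = 106, P_1P_3² = 145, P_2P_3² = 169.
Since P_2P_3² = 169 < 145 + 106 = 251, the triangle is acute, so the smallest enclosing circle is the circumcircle.
Circumcentre = (-2.5, -5/18), r² = 7685/162.
Diameter = 2r = 2√(7685/162) ≈ 13.78.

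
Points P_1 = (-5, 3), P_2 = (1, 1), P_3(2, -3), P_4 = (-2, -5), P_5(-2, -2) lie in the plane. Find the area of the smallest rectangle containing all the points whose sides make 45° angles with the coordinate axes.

In coordinates u = x + y, v = x − y the rectangle is axis-aligned; the map (x,y)→(u,v) scales areas by 2.
u-values: -2, 2, -1, -7, -4; range = 2 − (-7) = 9.
v-values: -8, 0, 5, 3, 0; range = 5 − (-8) = 13.
Area = (9 × 13) / 2 = 58.5.

58.5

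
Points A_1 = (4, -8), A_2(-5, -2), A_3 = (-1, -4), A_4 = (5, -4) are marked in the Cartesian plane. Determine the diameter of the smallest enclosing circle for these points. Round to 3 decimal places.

By Welzl's lemma the MEC is supported by two points (diametrically opposite) or three points (on a circumcircle).
The minimum enclosing circle is determined by three boundary points: A_1, A_2, A_4.
Their circumcentre is (-5/14, -67/14) with r² = 2873/98.
The farthest remaining point A_3 is at distance² 101/98 ≤ 2873/98.
Diameter = 2r = 2√(2873/98) ≈ 10.829.

10.829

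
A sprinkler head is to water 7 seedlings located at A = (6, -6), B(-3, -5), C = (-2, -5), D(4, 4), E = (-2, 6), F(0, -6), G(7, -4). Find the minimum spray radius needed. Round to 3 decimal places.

7.211

The farthest pair is A–E with squared distance 208. The circle on this segment as diameter has centre (2, 0) and r² = 208/4 = 52.
Check B: distance² to centre = 50 ≤ 52, so it lies inside.
All remaining points lie in this disk, and no smaller disk contains both endpoints, so this is the minimum enclosing circle.
r = √52 ≈ 7.211.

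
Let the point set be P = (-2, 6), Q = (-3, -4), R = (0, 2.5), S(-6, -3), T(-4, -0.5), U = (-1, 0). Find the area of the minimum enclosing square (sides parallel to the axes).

The bounding box has width 6 and height 10.
An axis-aligned square enclosing the set must have side ≥ max(width, height).
So the minimum side is max(6, 10) = 10.
Area = 10² = 100.

100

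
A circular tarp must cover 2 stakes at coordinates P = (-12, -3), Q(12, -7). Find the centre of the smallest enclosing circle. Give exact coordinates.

The smallest circle enclosing two points has them as diameter endpoints.
Centre = midpoint = (0, -5); r² = |PQ|²/4 = 592/4 = 148.
Centre = (0, -5).

(0, -5)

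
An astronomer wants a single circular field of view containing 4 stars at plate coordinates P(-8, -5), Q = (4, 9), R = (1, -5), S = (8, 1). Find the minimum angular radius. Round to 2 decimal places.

The minimum enclosing circle of a finite set is fixed by two of the points (as a diameter) or three (as a circumcircle).
The minimum enclosing circle is determined by three boundary points: P, Q, S.
Their circumcentre is (-24/19, 26/19) with r² = 31025/361.
The farthest remaining point R is at distance² 16490/361 ≤ 31025/361.
r = √(31025/361) ≈ 9.27.

9.27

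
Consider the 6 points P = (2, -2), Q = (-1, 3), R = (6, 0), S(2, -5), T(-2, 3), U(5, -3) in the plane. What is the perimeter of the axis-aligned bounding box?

Width = max x − min x = 6 − (-2) = 8.
Height = max y − min y = 3 − (-5) = 8.
Perimeter = 2(8 + 8) = 32.

32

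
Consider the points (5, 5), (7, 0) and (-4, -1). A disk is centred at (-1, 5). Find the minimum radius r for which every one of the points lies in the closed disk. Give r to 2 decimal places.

The required radius is the distance from (-1, 5) to the farthest point.
Squared distances: 36, 89, 45.
Maximum is 89, attained at (7, 0).
r = √89 ≈ 9.43.

9.43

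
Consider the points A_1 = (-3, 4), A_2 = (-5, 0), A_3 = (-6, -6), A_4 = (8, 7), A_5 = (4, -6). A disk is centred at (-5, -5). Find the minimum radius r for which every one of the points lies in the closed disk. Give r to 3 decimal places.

17.692

The required radius is the distance from (-5, -5) to the farthest point.
Squared distances: 85, 25, 2, 313, 82.
Maximum is 313, attained at A_4.
r = √313 ≈ 17.692.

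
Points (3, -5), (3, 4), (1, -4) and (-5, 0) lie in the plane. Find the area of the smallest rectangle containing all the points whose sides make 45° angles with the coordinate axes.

78

In coordinates u = x + y, v = x − y the rectangle is axis-aligned; the map (x,y)→(u,v) scales areas by 2.
u-values: -2, 7, -3, -5; range = 7 − (-5) = 12.
v-values: 8, -1, 5, -5; range = 8 − (-5) = 13.
Area = (12 × 13) / 2 = 78.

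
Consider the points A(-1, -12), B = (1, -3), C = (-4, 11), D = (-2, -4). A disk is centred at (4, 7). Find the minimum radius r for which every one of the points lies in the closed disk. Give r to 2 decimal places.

The required radius is the distance from (4, 7) to the farthest point.
Squared distances: 386, 109, 80, 157.
Maximum is 386, attained at A.
r = √386 ≈ 19.65.

19.65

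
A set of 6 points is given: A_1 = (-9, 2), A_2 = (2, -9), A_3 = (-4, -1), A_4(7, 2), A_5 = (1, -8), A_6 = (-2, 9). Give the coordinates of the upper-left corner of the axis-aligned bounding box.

x-range [-9, 7], y-range [-9, 9].
The upper-left corner is (-9, 9).

(-9, 9)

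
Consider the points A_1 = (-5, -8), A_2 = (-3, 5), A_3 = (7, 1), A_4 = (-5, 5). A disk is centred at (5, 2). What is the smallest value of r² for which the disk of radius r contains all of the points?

The required radius is the distance from (5, 2) to the farthest point.
Squared distances: 200, 73, 5, 109.
Maximum is 200, attained at A_1.

200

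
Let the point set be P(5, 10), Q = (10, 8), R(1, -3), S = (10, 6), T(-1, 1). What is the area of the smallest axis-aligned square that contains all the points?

The bounding box has width 11 and height 13.
An axis-aligned square enclosing the set must have side ≥ max(width, height).
So the minimum side is max(11, 13) = 13.
Area = 13² = 169.

169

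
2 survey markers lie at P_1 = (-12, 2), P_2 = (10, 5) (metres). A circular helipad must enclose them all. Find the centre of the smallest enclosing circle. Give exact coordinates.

The smallest circle enclosing two points has them as diameter endpoints.
Centre = midpoint = (-1, 3.5); r² = |P_1P_2|²/4 = 493/4 = 123.25.
Centre = (-1, 3.5).

(-1, 3.5)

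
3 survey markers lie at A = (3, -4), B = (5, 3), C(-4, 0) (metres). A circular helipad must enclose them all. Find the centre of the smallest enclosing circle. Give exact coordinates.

Side lengths²: AB² = 53, AC² = 65, BC² = 90.
Since BC² = 90 < 65 + 53 = 118, the triangle is acute, so the smallest enclosing circle is the circumcircle.
Circumcentre = (33/38, 15/38), r² = 17225/722.
Centre = (33/38, 15/38).

(33/38, 15/38)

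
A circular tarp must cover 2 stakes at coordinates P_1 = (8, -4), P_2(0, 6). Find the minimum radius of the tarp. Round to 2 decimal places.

6.40

The smallest circle enclosing two points has them as diameter endpoints.
Centre = midpoint = (4, 1); r² = |P_1P_2|²/4 = 164/4 = 41.
r = √41 ≈ 6.40.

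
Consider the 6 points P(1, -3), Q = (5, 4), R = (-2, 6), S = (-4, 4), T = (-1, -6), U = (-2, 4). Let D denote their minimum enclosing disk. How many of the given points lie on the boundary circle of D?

A smallest enclosing disk is always determined by at most three of the input points on its boundary.
The minimum enclosing circle is determined by three boundary points: Q, R, T.
Their circumcentre is (9/82, 11/82) with r² = 130645/3362.
The farthest remaining point S is at distance² 107029/3362 ≤ 130645/3362.
The points at distance exactly r from the centre are Q, R, T — 3 points.

3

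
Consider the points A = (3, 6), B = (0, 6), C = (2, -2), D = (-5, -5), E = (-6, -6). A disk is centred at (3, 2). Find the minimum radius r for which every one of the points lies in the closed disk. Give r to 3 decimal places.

12.042

The required radius is the distance from (3, 2) to the farthest point.
Squared distances: 16, 25, 17, 113, 145.
Maximum is 145, attained at E.
r = √145 ≈ 12.042.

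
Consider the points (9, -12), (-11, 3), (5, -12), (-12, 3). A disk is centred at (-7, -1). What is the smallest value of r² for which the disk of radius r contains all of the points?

The required radius is the distance from (-7, -1) to the farthest point.
Squared distances: 377, 32, 265, 41.
Maximum is 377, attained at (9, -12).

377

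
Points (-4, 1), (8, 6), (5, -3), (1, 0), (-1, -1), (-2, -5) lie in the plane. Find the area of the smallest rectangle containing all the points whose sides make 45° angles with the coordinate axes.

136.5

In coordinates u = x + y, v = x − y the rectangle is axis-aligned; the map (x,y)→(u,v) scales areas by 2.
u-values: -3, 14, 2, 1, -2, -7; range = 14 − (-7) = 21.
v-values: -5, 2, 8, 1, 0, 3; range = 8 − (-5) = 13.
Area = (21 × 13) / 2 = 136.5.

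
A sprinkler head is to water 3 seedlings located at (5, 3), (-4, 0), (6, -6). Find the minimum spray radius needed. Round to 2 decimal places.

5.96

Call the three points A, B, C in the order given.
Side lengths²: AB² = 90, AC² = 82, BC² = 136.
Since BC² = 136 < 90 + 82 = 172, the triangle is acute, so the smallest enclosing circle is the circumcircle.
Circumcentre = (23/14, -27/14), r² = 3485/98.
r = √(3485/98) ≈ 5.96.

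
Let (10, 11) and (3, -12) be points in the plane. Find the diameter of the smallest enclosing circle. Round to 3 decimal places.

24.042

The smallest circle enclosing two points has them as diameter endpoints.
Centre = midpoint = (6.5, -0.5); r² = |(10, 11)−(3, -12)|²/4 = 578/4 = 144.5.
Diameter = 2r = 2√(144.5) ≈ 24.042.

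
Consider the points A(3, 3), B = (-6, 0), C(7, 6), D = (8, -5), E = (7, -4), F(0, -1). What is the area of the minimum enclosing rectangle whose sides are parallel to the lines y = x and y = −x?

180.5

In coordinates u = x + y, v = x − y the rectangle is axis-aligned; the map (x,y)→(u,v) scales areas by 2.
u-values: 6, -6, 13, 3, 3, -1; range = 13 − (-6) = 19.
v-values: 0, -6, 1, 13, 11, 1; range = 13 − (-6) = 19.
Area = (19 × 19) / 2 = 180.5.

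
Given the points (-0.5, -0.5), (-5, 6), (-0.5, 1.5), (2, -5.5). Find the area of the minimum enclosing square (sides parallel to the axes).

The bounding box has width 7 and height 11.5.
An axis-aligned square enclosing the set must have side ≥ max(width, height).
So the minimum side is max(7, 11.5) = 11.5.
Area = 11.5² = 132.25.

132.25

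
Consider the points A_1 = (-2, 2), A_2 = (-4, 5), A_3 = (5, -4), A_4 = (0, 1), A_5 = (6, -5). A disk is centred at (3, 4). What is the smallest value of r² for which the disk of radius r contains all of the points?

90

The required radius is the distance from (3, 4) to the farthest point.
Squared distances: 29, 50, 68, 18, 90.
Maximum is 90, attained at A_5.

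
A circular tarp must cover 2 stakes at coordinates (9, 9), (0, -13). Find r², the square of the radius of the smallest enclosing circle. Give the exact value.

The smallest circle enclosing two points has them as diameter endpoints.
Centre = midpoint = (4.5, -2); r² = |(9, 9)−(0, -13)|²/4 = 565/4 = 141.25.

141.25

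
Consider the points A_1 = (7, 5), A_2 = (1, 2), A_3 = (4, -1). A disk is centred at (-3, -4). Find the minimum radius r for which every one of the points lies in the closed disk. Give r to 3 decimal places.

13.454

The required radius is the distance from (-3, -4) to the farthest point.
Squared distances: 181, 52, 58.
Maximum is 181, attained at A_1.
r = √181 ≈ 13.454.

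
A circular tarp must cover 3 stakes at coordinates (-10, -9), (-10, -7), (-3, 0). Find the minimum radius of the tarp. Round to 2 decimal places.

Call the three points A, B, C in the order given.
Side lengths²: AB² = 4, AC² = 130, BC² = 98.
Since AC² = 130 ≥ 98 + 4 = 102, the angle opposite AC is not acute, so the smallest enclosing circle has AC as diameter.
Centre = midpoint of AC = (-6.5, -4.5), r² = 130/4 = 32.5.
r = √(32.5) ≈ 5.70.

5.70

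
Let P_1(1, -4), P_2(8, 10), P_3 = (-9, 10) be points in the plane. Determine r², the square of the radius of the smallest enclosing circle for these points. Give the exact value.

Side lengths²: P_1P_2² = 245, P_1P_3² = 296, P_2P_3² = 289.
Since P_1P_3² = 296 < 289 + 245 = 534, the triangle is acute, so the smallest enclosing circle is the circumcircle.
Circumcentre = (-0.5, 5.5), r² = 92.5.

92.5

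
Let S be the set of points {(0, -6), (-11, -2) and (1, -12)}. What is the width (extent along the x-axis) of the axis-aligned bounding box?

12

max x = 1, min x = -11, so width = 12.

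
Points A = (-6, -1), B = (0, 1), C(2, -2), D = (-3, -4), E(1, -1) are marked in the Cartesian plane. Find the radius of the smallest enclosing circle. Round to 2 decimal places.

4.03

A smallest enclosing disk is always determined by at most three of the input points on its boundary.
The farthest pair is A–C with squared distance 65. The circle on this segment as diameter has centre (-2, -1.5) and r² = 65/4 = 16.25.
Check B: distance² to centre = 10.25 ≤ 16.25, so it lies inside.
All remaining points lie in this disk, and no smaller disk contains both endpoints, so this is the minimum enclosing circle.
r = √(16.25) ≈ 4.03.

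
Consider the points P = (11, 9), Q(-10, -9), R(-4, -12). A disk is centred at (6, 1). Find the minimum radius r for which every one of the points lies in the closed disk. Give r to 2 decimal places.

18.87

The required radius is the distance from (6, 1) to the farthest point.
Squared distances: 89, 356, 269.
Maximum is 356, attained at Q.
r = √356 ≈ 18.87.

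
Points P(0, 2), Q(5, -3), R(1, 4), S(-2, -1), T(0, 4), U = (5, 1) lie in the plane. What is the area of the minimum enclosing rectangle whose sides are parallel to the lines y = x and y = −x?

In coordinates u = x + y, v = x − y the rectangle is axis-aligned; the map (x,y)→(u,v) scales areas by 2.
u-values: 2, 2, 5, -3, 4, 6; range = 6 − (-3) = 9.
v-values: -2, 8, -3, -1, -4, 4; range = 8 − (-4) = 12.
Area = (9 × 12) / 2 = 54.

54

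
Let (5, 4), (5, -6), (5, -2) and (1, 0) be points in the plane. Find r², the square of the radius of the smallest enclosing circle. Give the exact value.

By Welzl's lemma the MEC is supported by two points (diametrically opposite) or three points (on a circumcircle).
The farthest pair is (5, 4)–(5, -6) with squared distance 100. The circle on this segment as diameter has centre (5, -1) and r² = 100/4 = 25.
Check (5, -2): distance² to centre = 1 ≤ 25, so it lies inside.
All remaining points lie in this disk, and no smaller disk contains both endpoints, so this is the minimum enclosing circle.

25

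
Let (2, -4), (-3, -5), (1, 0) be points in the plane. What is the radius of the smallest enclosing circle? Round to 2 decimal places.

Call the three points A, B, C in the order given.
Side lengths²: AB² = 26, AC² = 17, BC² = 41.
Since BC² = 41 < 26 + 17 = 43, the triangle is acute, so the smallest enclosing circle is the circumcircle.
Circumcentre = (-37/42, -109/42), r² = 9061/882.
r = √(9061/882) ≈ 3.21.

3.21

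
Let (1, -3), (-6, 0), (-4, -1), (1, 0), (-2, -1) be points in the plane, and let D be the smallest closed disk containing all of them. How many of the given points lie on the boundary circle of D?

3

The farthest pair is (1, -3)–(-6, 0) with squared distance 58. The circle on this segment as diameter has centre (-2.5, -1.5) and r² = 58/4 = 14.5.
Check (-4, -1): distance² to centre = 2.5 ≤ 14.5, so it lies inside.
All remaining points lie in this disk, and no smaller disk contains both endpoints, so this is the minimum enclosing circle.
The points at distance exactly r from the centre are (1, -3), (-6, 0), (1, 0) — 3 points.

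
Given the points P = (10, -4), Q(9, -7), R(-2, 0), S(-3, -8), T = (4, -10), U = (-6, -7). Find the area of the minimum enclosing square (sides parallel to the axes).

The bounding box has width 16 and height 10.
An axis-aligned square enclosing the set must have side ≥ max(width, height).
So the minimum side is max(16, 10) = 16.
Area = 16² = 256.

256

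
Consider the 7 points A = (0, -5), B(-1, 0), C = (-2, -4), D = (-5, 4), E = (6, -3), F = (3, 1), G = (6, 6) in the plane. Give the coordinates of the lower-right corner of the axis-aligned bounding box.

x-range [-5, 6], y-range [-5, 6].
The lower-right corner is (6, -5).

(6, -5)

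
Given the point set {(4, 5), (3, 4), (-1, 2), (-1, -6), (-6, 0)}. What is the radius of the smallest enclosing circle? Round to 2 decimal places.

6.21

By Welzl's lemma the MEC is supported by two points (diametrically opposite) or three points (on a circumcircle).
The minimum enclosing circle is determined by three boundary points: (4, 5), (-1, -6), (-6, 0).
Their circumcentre is (7/34, 3/34) with r² = 22265/578.
The farthest remaining point (3, 4) is at distance² 13357/578 ≤ 22265/578.
r = √(22265/578) ≈ 6.21.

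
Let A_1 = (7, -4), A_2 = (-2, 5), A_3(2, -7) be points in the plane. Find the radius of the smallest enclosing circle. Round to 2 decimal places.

Side lengths²: A_1A_2² = 162, A_1A_3² = 34, A_2A_3² = 160.
Since A_1A_2² = 162 < 160 + 34 = 194, the triangle is acute, so the smallest enclosing circle is the circumcircle.
Circumcentre = (1.5, -0.5), r² = 42.5.
r = √(42.5) ≈ 6.52.

6.52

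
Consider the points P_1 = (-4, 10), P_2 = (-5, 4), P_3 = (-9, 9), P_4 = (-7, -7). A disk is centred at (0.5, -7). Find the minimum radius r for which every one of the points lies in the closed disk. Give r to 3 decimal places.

The required radius is the distance from (0.5, -7) to the farthest point.
Squared distances: 309.25, 151.25, 346.25, 56.25.
Maximum is 346.25, attained at P_3.
r = √(346.25) ≈ 18.608.

18.608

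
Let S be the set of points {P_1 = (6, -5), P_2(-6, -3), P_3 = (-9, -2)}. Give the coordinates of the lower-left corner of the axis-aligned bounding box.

(-9, -5)

x-range [-9, 6], y-range [-5, -2].
The lower-left corner is (-9, -5).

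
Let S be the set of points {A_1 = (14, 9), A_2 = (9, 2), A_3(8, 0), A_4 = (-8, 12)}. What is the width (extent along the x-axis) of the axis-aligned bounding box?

max x = 14, min x = -8, so width = 22.

22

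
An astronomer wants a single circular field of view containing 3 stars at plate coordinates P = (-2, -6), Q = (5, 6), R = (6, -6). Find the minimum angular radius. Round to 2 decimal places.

6.97

Side lengths²: PQ² = 193, PR² = 64, QR² = 145.
Since PQ² = 193 < 145 + 64 = 209, the triangle is acute, so the smallest enclosing circle is the circumcircle.
Circumcentre = (2, -7/24), r² = 27985/576.
r = √(27985/576) ≈ 6.97.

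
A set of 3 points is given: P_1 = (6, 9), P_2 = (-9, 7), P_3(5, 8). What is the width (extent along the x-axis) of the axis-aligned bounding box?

15

max x = 6, min x = -9, so width = 15.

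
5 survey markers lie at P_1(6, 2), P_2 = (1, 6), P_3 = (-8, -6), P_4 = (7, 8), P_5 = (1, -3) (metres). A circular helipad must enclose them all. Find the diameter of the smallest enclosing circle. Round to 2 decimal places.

20.52

The farthest pair is P_3–P_4 with squared distance 421. The circle on this segment as diameter has centre (-0.5, 1) and r² = 421/4 = 105.25.
Check P_1: distance² to centre = 43.25 ≤ 105.25, so it lies inside.
All remaining points lie in this disk, and no smaller disk contains both endpoints, so this is the minimum enclosing circle.
Diameter = 2r = 2√(105.25) ≈ 20.52.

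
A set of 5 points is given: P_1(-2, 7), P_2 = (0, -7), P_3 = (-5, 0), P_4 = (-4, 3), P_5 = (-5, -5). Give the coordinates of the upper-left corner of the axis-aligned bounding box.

x-range [-5, 0], y-range [-7, 7].
The upper-left corner is (-5, 7).

(-5, 7)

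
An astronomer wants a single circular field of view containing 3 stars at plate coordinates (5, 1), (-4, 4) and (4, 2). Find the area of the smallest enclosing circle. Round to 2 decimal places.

70.69

Call the three points A, B, C in the order given.
Side lengths²: AB² = 90, AC² = 2, BC² = 68.
Since AB² = 90 ≥ 68 + 2 = 70, the angle opposite AB is not acute, so the smallest enclosing circle has AB as diameter.
Centre = midpoint of AB = (0.5, 2.5), r² = 90/4 = 22.5.
Area = π·r² = π·22.5 ≈ 70.69.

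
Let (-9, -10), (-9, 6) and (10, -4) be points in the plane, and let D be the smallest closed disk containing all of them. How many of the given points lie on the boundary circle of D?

Call the three points A, B, C in the order given.
Side lengths²: AB² = 256, AC² = 397, BC² = 461.
Since BC² = 461 < 397 + 256 = 653, the triangle is acute, so the smallest enclosing circle is the circumcircle.
Circumcentre = (-41/38, -2), r² = 183017/1444.
The points at distance exactly r from the centre are (-9, -10), (-9, 6), (10, -4) — 3 points.

3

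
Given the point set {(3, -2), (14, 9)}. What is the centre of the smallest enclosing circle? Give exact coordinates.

(8.5, 3.5)

The smallest circle enclosing two points has them as diameter endpoints.
Centre = midpoint = (8.5, 3.5); r² = |(3, -2)−(14, 9)|²/4 = 242/4 = 60.5.
Centre = (8.5, 3.5).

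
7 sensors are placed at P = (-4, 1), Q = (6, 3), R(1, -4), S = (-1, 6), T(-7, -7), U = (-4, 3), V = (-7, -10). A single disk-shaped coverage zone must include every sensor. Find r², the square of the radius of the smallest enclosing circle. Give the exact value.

84.68

By Welzl's lemma the MEC is supported by two points (diametrically opposite) or three points (on a circumcircle).
The minimum enclosing circle is determined by three boundary points: Q, S, V.
Their circumcentre is (-0.8, -3.2) with r² = 84.68.
The farthest remaining point T is at distance² 52.88 ≤ 84.68.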